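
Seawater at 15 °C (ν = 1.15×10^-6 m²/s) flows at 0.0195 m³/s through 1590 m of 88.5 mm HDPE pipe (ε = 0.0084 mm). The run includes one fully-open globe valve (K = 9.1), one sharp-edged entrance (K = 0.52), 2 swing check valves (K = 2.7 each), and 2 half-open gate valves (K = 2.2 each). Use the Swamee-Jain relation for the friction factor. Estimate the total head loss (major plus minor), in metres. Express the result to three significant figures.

V = 4Q/(πD²) = 3.170 m/s; V²/2g = 0.5122 m
Re = 2.44×10^5, ε/D = 9.49×10^-5 → f = 0.01586 (Swamee-Jain)
Major: h_f = f(L/D)·V²/2g = 0.01586·17966·0.5122 = 145.9 m
Minor: ΣK = 19.4; h_m = ΣK·V²/2g = 9.946 m
Total H_L = 145.9 + 9.946 = 155.9 m

H_L ≈ 156 m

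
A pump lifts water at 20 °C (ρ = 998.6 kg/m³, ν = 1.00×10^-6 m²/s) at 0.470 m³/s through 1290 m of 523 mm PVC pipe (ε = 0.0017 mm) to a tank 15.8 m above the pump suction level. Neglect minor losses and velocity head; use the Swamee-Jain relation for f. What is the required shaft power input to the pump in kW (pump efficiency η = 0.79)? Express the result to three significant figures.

V = 4Q/(πD²) = 2.188 m/s; Re = 1.14×10^6; ε/D = 3.25×10^-6; f = 0.01144
h_f = f(L/D)V²/2g = 6.882 m
Total head H = z + h_f = 15.8 + 6.882 = 22.68 m
P_hyd = ρgQH = 998.6·9.81·0.470·22.68 = 104.4 kW
P_shaft = P_hyd/η = 104.4/0.79 = 132.2 kW

P_shaft ≈ 132 kW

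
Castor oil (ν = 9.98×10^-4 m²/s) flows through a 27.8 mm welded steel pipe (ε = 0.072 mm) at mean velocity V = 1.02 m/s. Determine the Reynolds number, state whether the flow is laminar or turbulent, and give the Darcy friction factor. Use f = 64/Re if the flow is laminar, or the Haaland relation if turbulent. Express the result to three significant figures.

Re ≈ 28.4; laminar; f = 64/Re ≈ 2.25

Re = VD/ν = 1.020·0.0278/9.98×10^-4 = 28.4
Re < 2300 → laminar → f = 64/Re = 2.253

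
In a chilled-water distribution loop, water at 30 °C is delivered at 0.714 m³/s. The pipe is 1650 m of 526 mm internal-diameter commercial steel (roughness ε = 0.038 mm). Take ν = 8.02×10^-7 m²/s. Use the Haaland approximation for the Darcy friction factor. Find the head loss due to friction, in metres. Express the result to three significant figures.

h_f ≈ 21.0 m

V = 4Q/(πD²) = 4·0.714/(π·0.526²) = 3.286 m/s
Re = VD/ν = 3.286·0.526/8.02×10^-7 = 2.16×10^6 → turbulent
ε/D = 0.038/526 = 7.22×10^-5
Haaland: f = 0.01215
h_f = f(L/D)V²/(2g) = 0.01215·(1650/0.526)·3.286²/(2·9.81) = 20.98 m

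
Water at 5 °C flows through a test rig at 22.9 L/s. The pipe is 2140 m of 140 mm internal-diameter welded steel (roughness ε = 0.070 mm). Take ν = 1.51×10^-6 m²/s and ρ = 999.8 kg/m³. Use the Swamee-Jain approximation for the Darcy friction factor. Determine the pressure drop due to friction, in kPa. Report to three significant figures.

V = 4Q/(πD²) = 4·0.0229/(π·0.140²) = 1.488 m/s
Re = VD/ν = 1.488·0.140/1.51×10^-6 = 1.38×10^5 → turbulent
ε/D = 0.070/140 = 5.00×10^-4
Swamee-Jain: f = 0.01965
h_f = f(L/D)V²/(2g) = 0.01965·(2140/0.140)·1.488²/(2·9.81) = 33.88 m
Δp = ρg·h_f = 999.8·9.81·33.88 = 332.3 kPa

Δp ≈ 332 kPa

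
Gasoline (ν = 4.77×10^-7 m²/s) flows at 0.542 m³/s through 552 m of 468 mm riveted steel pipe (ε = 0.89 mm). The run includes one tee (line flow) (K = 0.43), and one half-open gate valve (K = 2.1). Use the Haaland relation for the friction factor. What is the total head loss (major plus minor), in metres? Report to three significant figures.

H_L ≈ 15.1 m

V = 4Q/(πD²) = 3.151 m/s; V²/2g = 0.5060 m
Re = 3.09×10^6, ε/D = 0.00190 → f = 0.02321 (Haaland)
Major: h_f = f(L/D)·V²/2g = 0.02321·1179·0.5060 = 13.85 m
Minor: ΣK = 2.53; h_m = ΣK·V²/2g = 1.280 m
Total H_L = 13.85 + 1.280 = 15.13 m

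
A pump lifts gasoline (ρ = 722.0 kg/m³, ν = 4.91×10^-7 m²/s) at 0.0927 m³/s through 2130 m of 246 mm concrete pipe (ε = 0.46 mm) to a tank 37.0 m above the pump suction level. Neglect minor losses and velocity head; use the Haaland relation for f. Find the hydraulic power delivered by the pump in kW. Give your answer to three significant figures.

V = 4Q/(πD²) = 1.950 m/s; Re = 9.77×10^5; ε/D = 0.00187; f = 0.02323
h_f = f(L/D)V²/2g = 38.99 m
Total head H = z + h_f = 37.0 + 38.99 = 75.99 m
P_hyd = ρgQH = 722.0·9.81·0.0927·75.99 = 49.90 kW

P_hyd ≈ 49.9 kW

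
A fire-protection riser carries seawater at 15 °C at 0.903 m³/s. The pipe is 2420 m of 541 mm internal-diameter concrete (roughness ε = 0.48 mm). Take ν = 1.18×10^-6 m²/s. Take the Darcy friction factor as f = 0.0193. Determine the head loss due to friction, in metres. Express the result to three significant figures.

h_f ≈ 67.9 m

V = 4Q/(πD²) = 4·0.903/(π·0.541²) = 3.928 m/s
h_f = f(L/D)V²/(2g) = 0.01930·(2420/0.541)·3.928²/(2·9.81) = 67.90 m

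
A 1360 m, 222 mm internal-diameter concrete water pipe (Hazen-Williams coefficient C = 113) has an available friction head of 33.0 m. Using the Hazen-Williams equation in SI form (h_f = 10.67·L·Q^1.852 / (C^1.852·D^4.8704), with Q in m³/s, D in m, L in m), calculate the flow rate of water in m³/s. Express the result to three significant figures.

Rearranging: Q = [h_f·C^1.852·D^4.8704 / (10.67·L)]^(1/1.852)
Q = [33.0·113^1.852·0.222^4.8704 / (10.67·1360)]^0.540 = 0.08071 m³/s

Q ≈ 0.0807 m³/s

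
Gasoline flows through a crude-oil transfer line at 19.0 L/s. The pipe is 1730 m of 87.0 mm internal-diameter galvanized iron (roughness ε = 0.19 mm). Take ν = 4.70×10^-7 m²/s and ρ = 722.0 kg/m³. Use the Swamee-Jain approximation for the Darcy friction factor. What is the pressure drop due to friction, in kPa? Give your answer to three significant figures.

V = 4Q/(πD²) = 4·0.0190/(π·0.0870²) = 3.196 m/s
Re = VD/ν = 3.196·0.0870/4.70×10^-7 = 5.92×10^5 → turbulent
ε/D = 0.19/87.0 = 0.00218
Swamee-Jain: f = 0.02437
h_f = f(L/D)V²/(2g) = 0.02437·(1730/0.0870)·3.196²/(2·9.81) = 252.3 m
Δp = ρg·h_f = 722.0·9.81·252.3 = 1787 kPa

Δp ≈ 1790 kPa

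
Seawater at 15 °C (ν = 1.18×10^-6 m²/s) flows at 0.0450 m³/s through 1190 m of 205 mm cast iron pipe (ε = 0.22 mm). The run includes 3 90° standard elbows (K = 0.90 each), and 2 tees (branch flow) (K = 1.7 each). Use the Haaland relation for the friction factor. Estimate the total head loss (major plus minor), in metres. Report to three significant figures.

H_L ≈ 12.1 m

V = 4Q/(πD²) = 1.363 m/s; V²/2g = 0.09474 m
Re = 2.37×10^5, ε/D = 0.00107 → f = 0.02103 (Haaland)
Major: h_f = f(L/D)·V²/2g = 0.02103·5805·0.09474 = 11.56 m
Minor: ΣK = 6.10; h_m = ΣK·V²/2g = 0.5779 m
Total H_L = 11.56 + 0.5779 = 12.14 m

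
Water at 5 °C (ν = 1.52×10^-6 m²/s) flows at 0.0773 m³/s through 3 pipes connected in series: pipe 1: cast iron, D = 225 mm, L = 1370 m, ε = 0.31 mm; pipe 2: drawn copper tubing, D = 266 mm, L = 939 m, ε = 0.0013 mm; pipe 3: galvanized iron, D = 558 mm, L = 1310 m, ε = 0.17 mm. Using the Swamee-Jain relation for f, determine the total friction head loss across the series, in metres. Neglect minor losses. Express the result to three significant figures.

H ≈ 31.5 m

Pipe 1: V = 1.944 m/s, Re = 2.88×10^5, ε/D = 0.00138, f = 0.02222, h_1 = f(L/D)V²/2g = 26.07 m
Pipe 2: V = 1.391 m/s, Re = 2.43×10^5, ε/D = 4.89×10^-6, f = 0.01500, h_2 = f(L/D)V²/2g = 5.224 m
Pipe 3: V = 0.3161 m/s, Re = 1.16×10^5, ε/D = 3.05×10^-4, f = 0.01910, h_3 = f(L/D)V²/2g = 0.2284 m
Series → Q common, losses add: H = Σh = 31.52 m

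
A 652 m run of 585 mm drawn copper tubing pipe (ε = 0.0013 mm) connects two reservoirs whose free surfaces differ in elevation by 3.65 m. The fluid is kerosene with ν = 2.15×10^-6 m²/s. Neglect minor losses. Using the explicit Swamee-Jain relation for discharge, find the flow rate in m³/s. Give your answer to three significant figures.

Q ≈ 0.604 m³/s

Swamee-Jain (Type II): Q = -0.965·√(gD⁵h_f/L)·ln[ε/(3.7D) + √(3.17ν²L/(gD³h_f))]
√(gD⁵h_f/L) = √(9.81·0.585⁵·3.65/652) = 0.06134
ε/(3.7D) = 6.01×10^-7; √(3.17ν²L/(gD³h_f)) = 3.65×10^-5
Q = -0.965·0.06134·ln(3.711×10^-5) = 0.6039 m³/s
Check: V = 2.25 m/s, Re = 6.11×10^5, f = 0.01267, h_f = 3.63 m ≈ 3.65 m ✓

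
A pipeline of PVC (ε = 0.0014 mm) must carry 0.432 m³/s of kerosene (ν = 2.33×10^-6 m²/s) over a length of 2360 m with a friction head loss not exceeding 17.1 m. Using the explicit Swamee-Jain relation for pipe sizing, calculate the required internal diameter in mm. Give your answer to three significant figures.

D ≈ 497 mm

Swamee-Jain (Type III): D = 0.66·[ε^1.25·(LQ²/(gh_f))^4.75 + ν·Q^9.4·(L/(gh_f))^5.2]^0.04
LQ²/(gh_f) = 2.626; L/(gh_f) = 14.07
Term 1 = ε^1.25·(…)^4.75 = 4.72×10^-6; Term 2 = ν·Q^9.4·(…)^5.2 = 8.16×10^-4
D = 0.66·(4.72×10^-6 + 8.16×10^-4)^0.04 = 0.4967 m = 497 mm
Check: V = 2.23 m/s, Re = 4.75×10^5, f = 0.01325, h_f = 16.0 m ≈ 17.1 m ✓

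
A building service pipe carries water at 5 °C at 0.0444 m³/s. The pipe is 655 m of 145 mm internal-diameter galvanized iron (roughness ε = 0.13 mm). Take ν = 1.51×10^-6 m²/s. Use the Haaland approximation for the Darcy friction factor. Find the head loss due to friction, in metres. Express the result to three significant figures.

h_f ≈ 33.6 m

V = 4Q/(πD²) = 4·0.0444/(π·0.145²) = 2.689 m/s
Re = VD/ν = 2.689·0.145/1.51×10^-6 = 2.58×10^5 → turbulent
ε/D = 0.13/145 = 8.97×10^-4
Haaland: f = 0.02021
h_f = f(L/D)V²/(2g) = 0.02021·(655/0.145)·2.689²/(2·9.81) = 33.64 m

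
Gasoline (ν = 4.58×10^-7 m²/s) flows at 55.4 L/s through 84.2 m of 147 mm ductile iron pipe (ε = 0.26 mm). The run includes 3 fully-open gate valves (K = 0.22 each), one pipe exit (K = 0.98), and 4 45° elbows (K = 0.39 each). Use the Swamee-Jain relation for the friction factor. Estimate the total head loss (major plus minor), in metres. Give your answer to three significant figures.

H_L ≈ 8.87 m

V = 4Q/(πD²) = 3.264 m/s; V²/2g = 0.5431 m
Re = 1.05×10^6, ε/D = 0.00177 → f = 0.02294 (Swamee-Jain)
Major: h_f = f(L/D)·V²/2g = 0.02294·572.8·0.5431 = 7.137 m
Minor: ΣK = 3.20; h_m = ΣK·V²/2g = 1.738 m
Total H_L = 7.137 + 1.738 = 8.875 m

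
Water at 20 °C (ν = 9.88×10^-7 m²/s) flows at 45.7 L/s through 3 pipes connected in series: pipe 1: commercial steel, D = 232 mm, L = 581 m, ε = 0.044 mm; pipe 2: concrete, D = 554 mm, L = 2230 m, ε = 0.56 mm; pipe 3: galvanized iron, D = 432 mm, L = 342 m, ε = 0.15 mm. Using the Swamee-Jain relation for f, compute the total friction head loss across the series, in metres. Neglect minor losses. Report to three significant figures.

Pipe 1: V = 1.081 m/s, Re = 2.54×10^5, ε/D = 1.90×10^-4, f = 0.01655, h_1 = f(L/D)V²/2g = 2.468 m
Pipe 2: V = 0.1896 m/s, Re = 1.06×10^5, ε/D = 0.00101, f = 0.02225, h_2 = f(L/D)V²/2g = 0.1641 m
Pipe 3: V = 0.3118 m/s, Re = 1.36×10^5, ε/D = 3.47×10^-4, f = 0.01891, h_3 = f(L/D)V²/2g = 0.07417 m
Series → Q common, losses add: H = Σh = 2.707 m

H ≈ 2.71 m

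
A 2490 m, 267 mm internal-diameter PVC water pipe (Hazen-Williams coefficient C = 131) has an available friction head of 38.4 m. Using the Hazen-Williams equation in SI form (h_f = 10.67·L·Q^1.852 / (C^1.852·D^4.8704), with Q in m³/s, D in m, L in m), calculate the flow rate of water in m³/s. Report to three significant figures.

Q ≈ 0.119 m³/s

Rearranging: Q = [h_f·C^1.852·D^4.8704 / (10.67·L)]^(1/1.852)
Q = [38.4·131^1.852·0.267^4.8704 / (10.67·2490)]^0.540 = 0.1190 m³/s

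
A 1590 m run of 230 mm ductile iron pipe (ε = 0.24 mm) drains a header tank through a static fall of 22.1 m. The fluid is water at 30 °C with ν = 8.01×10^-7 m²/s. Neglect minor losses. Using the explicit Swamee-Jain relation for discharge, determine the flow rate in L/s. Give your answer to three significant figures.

Q ≈ 72.8 L/s

Swamee-Jain (Type II): Q = -0.965·√(gD⁵h_f/L)·ln[ε/(3.7D) + √(3.17ν²L/(gD³h_f))]
√(gD⁵h_f/L) = √(9.81·0.230⁵·22.1/1590) = 0.009368
ε/(3.7D) = 2.82×10^-4; √(3.17ν²L/(gD³h_f)) = 3.50×10^-5
Q = -0.965·0.009368·ln(3.170×10^-4) = 0.07283 m³/s
Check: V = 1.75 m/s, Re = 5.03×10^5, f = 0.02054, h_f = 22.2 m ≈ 22.1 m ✓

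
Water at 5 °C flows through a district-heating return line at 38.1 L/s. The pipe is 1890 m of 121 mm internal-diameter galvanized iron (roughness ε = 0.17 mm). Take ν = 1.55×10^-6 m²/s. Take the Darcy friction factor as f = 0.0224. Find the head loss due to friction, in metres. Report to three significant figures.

h_f ≈ 196 m

V = 4Q/(πD²) = 4·0.0381/(π·0.121²) = 3.313 m/s
h_f = f(L/D)V²/(2g) = 0.02240·(1890/0.121)·3.313²/(2·9.81) = 195.8 m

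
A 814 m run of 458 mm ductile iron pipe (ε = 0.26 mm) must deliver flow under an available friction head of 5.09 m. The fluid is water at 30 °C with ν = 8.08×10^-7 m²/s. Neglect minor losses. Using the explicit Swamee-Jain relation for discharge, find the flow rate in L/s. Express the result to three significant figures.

Q ≈ 294 L/s

Swamee-Jain (Type II): Q = -0.965·√(gD⁵h_f/L)·ln[ε/(3.7D) + √(3.17ν²L/(gD³h_f))]
√(gD⁵h_f/L) = √(9.81·0.458⁵·5.09/814) = 0.03516
ε/(3.7D) = 1.53×10^-4; √(3.17ν²L/(gD³h_f)) = 1.87×10^-5
Q = -0.965·0.03516·ln(1.722×10^-4) = 0.2941 m³/s
Check: V = 1.78 m/s, Re = 1.01×10^6, f = 0.01774, h_f = 5.12 m ≈ 5.09 m ✓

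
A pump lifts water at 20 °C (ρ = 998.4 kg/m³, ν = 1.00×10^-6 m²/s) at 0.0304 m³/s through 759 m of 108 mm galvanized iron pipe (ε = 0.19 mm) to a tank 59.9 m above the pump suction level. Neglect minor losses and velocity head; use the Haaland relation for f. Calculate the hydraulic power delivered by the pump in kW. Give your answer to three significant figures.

V = 4Q/(πD²) = 3.318 m/s; Re = 3.58×10^5; ε/D = 0.00176; f = 0.02317
h_f = f(L/D)V²/2g = 91.41 m
Total head H = z + h_f = 59.9 + 91.41 = 151.3 m
P_hyd = ρgQH = 998.4·9.81·0.0304·151.3 = 45.05 kW

P_hyd ≈ 45.1 kW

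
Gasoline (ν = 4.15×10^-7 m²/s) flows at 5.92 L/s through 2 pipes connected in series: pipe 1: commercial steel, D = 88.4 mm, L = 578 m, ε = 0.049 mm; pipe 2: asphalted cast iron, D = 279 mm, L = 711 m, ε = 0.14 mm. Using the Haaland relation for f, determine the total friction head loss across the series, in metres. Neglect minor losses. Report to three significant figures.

Pipe 1: V = 0.9646 m/s, Re = 2.05×10^5, ε/D = 5.54×10^-4, f = 0.01888, h_1 = f(L/D)V²/2g = 5.853 m
Pipe 2: V = 0.09683 m/s, Re = 6.51×10^4, ε/D = 5.02×10^-4, f = 0.02133, h_2 = f(L/D)V²/2g = 0.02597 m
Series → Q common, losses add: H = Σh = 5.879 m

H ≈ 5.88 m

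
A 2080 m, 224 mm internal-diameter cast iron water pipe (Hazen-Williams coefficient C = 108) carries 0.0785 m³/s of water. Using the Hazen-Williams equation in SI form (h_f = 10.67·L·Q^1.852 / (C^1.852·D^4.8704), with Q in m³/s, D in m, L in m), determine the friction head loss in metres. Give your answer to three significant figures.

h_f ≈ 49.9 m

h_f = 10.67·2080·0.0785^1.852 / (108^1.852·0.224^4.8704) = 49.91 m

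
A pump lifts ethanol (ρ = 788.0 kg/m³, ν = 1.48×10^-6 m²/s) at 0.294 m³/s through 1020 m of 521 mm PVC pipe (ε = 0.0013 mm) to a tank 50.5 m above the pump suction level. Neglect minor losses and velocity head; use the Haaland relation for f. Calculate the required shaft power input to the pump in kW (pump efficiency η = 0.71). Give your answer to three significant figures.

V = 4Q/(πD²) = 1.379 m/s; Re = 4.85×10^5; ε/D = 2.50×10^-6; f = 0.01316
h_f = f(L/D)V²/2g = 2.497 m
Total head H = z + h_f = 50.5 + 2.497 = 53.00 m
P_hyd = ρgQH = 788.0·9.81·0.294·53.00 = 120.4 kW
P_shaft = P_hyd/η = 120.4/0.71 = 169.6 kW

P_shaft ≈ 170 kW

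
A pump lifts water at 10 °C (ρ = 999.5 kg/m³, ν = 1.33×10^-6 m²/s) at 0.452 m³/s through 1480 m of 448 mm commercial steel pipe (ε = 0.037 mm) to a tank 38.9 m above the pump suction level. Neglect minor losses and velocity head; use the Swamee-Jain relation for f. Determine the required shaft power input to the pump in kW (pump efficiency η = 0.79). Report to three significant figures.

V = 4Q/(πD²) = 2.867 m/s; Re = 9.66×10^5; ε/D = 8.26×10^-5; f = 0.01328
h_f = f(L/D)V²/2g = 18.39 m
Total head H = z + h_f = 38.9 + 18.39 = 57.29 m
P_hyd = ρgQH = 999.5·9.81·0.452·57.29 = 253.9 kW
P_shaft = P_hyd/η = 253.9/0.79 = 321.4 kW

P_shaft ≈ 321 kW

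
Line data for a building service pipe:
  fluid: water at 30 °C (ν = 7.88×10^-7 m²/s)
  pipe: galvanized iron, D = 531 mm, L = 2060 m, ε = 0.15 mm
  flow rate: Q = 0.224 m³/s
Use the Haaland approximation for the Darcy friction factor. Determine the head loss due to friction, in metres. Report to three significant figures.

h_f ≈ 3.18 m

V = 4Q/(πD²) = 4·0.224/(π·0.531²) = 1.012 m/s
Re = VD/ν = 1.012·0.531/7.88×10^-7 = 6.82×10^5 → turbulent
ε/D = 0.15/531 = 2.82×10^-4
Haaland: f = 0.01572
h_f = f(L/D)V²/(2g) = 0.01572·(2060/0.531)·1.012²/(2·9.81) = 3.180 m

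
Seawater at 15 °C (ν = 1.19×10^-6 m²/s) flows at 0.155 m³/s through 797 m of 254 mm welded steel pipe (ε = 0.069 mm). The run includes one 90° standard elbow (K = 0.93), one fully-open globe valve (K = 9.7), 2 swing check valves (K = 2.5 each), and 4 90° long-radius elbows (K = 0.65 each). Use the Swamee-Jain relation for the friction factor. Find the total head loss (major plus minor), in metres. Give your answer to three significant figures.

V = 4Q/(πD²) = 3.059 m/s; V²/2g = 0.4769 m
Re = 6.53×10^5, ε/D = 2.72×10^-4 → f = 0.01586 (Swamee-Jain)
Major: h_f = f(L/D)·V²/2g = 0.01586·3138·0.4769 = 23.73 m
Minor: ΣK = 18.2; h_m = ΣK·V²/2g = 8.694 m
Total H_L = 23.73 + 8.694 = 32.42 m

H_L ≈ 32.4 m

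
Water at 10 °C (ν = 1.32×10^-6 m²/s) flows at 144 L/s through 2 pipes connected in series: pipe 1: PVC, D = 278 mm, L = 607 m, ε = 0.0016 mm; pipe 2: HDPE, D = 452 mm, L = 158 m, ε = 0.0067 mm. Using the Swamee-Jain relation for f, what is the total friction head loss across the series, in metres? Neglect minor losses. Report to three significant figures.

Pipe 1: V = 2.372 m/s, Re = 5.00×10^5, ε/D = 5.76×10^-6, f = 0.01319, h_1 = f(L/D)V²/2g = 8.259 m
Pipe 2: V = 0.8974 m/s, Re = 3.07×10^5, ε/D = 1.48×10^-5, f = 0.01449, h_2 = f(L/D)V²/2g = 0.2078 m
Series → Q common, losses add: H = Σh = 8.466 m

H ≈ 8.47 m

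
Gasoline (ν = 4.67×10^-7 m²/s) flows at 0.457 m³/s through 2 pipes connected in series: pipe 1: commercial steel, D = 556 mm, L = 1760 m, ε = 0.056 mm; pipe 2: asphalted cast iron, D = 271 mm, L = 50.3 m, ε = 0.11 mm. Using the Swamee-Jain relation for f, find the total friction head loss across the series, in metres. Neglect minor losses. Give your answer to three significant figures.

H ≈ 16.9 m

Pipe 1: V = 1.882 m/s, Re = 2.24×10^6, ε/D = 1.01×10^-4, f = 0.01281, h_1 = f(L/D)V²/2g = 7.324 m
Pipe 2: V = 7.923 m/s, Re = 4.60×10^6, ε/D = 4.06×10^-4, f = 0.01613, h_2 = f(L/D)V²/2g = 9.576 m
Series → Q common, losses add: H = Σh = 16.90 m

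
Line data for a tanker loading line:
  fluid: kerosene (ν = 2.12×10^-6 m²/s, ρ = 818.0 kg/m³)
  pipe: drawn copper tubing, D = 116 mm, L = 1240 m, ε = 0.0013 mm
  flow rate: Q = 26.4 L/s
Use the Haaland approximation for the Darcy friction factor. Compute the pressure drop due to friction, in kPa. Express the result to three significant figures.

Δp ≈ 457 kPa

V = 4Q/(πD²) = 4·0.0264/(π·0.116²) = 2.498 m/s
Re = VD/ν = 2.498·0.116/2.12×10^-6 = 1.37×10^5 → turbulent
ε/D = 0.0013/116 = 1.12×10^-5
Haaland: f = 0.01677
h_f = f(L/D)V²/(2g) = 0.01677·(1240/0.116)·2.498²/(2·9.81) = 57.00 m
Δp = ρg·h_f = 818.0·9.81·57.00 = 457.4 kPa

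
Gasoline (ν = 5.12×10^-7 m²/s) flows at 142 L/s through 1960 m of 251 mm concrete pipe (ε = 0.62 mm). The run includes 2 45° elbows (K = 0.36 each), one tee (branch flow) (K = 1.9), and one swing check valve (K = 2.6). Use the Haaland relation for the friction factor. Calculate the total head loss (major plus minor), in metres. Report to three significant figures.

H_L ≈ 83.9 m

V = 4Q/(πD²) = 2.870 m/s; V²/2g = 0.4198 m
Re = 1.41×10^6, ε/D = 0.00247 → f = 0.02494 (Haaland)
Major: h_f = f(L/D)·V²/2g = 0.02494·7809·0.4198 = 81.76 m
Minor: ΣK = 5.22; h_m = ΣK·V²/2g = 2.191 m
Total H_L = 81.76 + 2.191 = 83.95 m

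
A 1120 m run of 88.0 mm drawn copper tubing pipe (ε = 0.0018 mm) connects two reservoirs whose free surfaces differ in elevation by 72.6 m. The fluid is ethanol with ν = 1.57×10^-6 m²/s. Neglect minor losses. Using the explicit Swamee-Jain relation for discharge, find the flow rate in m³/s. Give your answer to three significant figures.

Q ≈ 0.0157 m³/s

Swamee-Jain (Type II): Q = -0.965·√(gD⁵h_f/L)·ln[ε/(3.7D) + √(3.17ν²L/(gD³h_f))]
√(gD⁵h_f/L) = √(9.81·0.0880⁵·72.6/1120) = 0.001832
ε/(3.7D) = 5.53×10^-6; √(3.17ν²L/(gD³h_f)) = 1.34×10^-4
Q = -0.965·0.001832·ln(1.398×10^-4) = 0.01569 m³/s
Check: V = 2.58 m/s, Re = 1.45×10^5, f = 0.01672, h_f = 72.2 m ≈ 72.6 m ✓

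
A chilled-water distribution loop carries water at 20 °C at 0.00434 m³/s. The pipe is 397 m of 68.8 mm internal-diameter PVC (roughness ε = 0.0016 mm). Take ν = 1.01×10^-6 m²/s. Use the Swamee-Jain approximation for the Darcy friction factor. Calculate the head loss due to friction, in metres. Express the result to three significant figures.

V = 4Q/(πD²) = 4·0.00434/(π·0.0688²) = 1.167 m/s
Re = VD/ν = 1.167·0.0688/1.01×10^-6 = 7.95×10^4 → turbulent
ε/D = 0.0016/68.8 = 2.33×10^-5
Swamee-Jain: f = 0.01887
h_f = f(L/D)V²/(2g) = 0.01887·(397/0.0688)·1.167²/(2·9.81) = 7.565 m

h_f ≈ 7.57 m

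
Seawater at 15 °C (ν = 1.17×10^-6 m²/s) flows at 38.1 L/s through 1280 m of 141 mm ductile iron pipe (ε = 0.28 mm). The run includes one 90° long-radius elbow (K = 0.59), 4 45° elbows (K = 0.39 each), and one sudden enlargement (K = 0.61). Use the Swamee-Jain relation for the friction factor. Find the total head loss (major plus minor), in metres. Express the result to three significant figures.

V = 4Q/(πD²) = 2.440 m/s; V²/2g = 0.3035 m
Re = 2.94×10^5, ε/D = 0.00199 → f = 0.02414 (Swamee-Jain)
Major: h_f = f(L/D)·V²/2g = 0.02414·9078·0.3035 = 66.51 m
Minor: ΣK = 2.76; h_m = ΣK·V²/2g = 0.8375 m
Total H_L = 66.51 + 0.8375 = 67.35 m

H_L ≈ 67.3 m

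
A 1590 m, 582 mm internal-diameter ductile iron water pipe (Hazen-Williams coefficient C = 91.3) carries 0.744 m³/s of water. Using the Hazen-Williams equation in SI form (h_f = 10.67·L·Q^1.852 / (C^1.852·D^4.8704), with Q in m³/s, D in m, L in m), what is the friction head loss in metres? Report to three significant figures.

h_f ≈ 32.1 m

h_f = 10.67·1590·0.744^1.852 / (91.3^1.852·0.582^4.8704) = 32.05 m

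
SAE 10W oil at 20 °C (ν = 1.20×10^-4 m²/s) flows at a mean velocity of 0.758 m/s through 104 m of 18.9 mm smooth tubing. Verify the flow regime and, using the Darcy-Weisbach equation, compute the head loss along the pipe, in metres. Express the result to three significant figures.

h_f ≈ 86.4 m

Re = VD/ν = 0.758·0.01890/1.20×10^-4 = 119 → laminar (Re < 2300)
f = 64/Re = 0.5361
h_f = f(L/D)V²/(2g) = 0.5361·(104/0.01890)·0.758²/(2·9.81) = 86.39 m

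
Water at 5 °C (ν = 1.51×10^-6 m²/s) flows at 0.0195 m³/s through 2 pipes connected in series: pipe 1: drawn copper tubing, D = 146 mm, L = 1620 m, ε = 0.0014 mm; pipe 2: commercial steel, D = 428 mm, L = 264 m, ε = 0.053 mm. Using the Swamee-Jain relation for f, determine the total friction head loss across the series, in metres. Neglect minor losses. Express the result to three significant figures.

H ≈ 13.4 m

Pipe 1: V = 1.165 m/s, Re = 1.13×10^5, ε/D = 9.59×10^-6, f = 0.01749, h_1 = f(L/D)V²/2g = 13.42 m
Pipe 2: V = 0.1355 m/s, Re = 3.84×10^4, ε/D = 1.24×10^-4, f = 0.02248, h_2 = f(L/D)V²/2g = 0.01298 m
Series → Q common, losses add: H = Σh = 13.43 m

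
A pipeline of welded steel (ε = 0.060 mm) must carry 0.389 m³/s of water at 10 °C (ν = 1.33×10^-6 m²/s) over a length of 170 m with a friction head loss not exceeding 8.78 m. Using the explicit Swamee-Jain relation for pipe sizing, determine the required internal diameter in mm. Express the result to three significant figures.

Swamee-Jain (Type III): D = 0.66·[ε^1.25·(LQ²/(gh_f))^4.75 + ν·Q^9.4·(L/(gh_f))^5.2]^0.04
LQ²/(gh_f) = 0.2987; L/(gh_f) = 1.974
Term 1 = ε^1.25·(…)^4.75 = 1.70×10^-8; Term 2 = ν·Q^9.4·(…)^5.2 = 6.38×10^-9
D = 0.66·(1.70×10^-8 + 6.38×10^-9)^0.04 = 0.3268 m = 327 mm
Check: V = 4.64 m/s, Re = 1.14×10^6, f = 0.01448, h_f = 8.26 m ≈ 8.78 m ✓

D ≈ 327 mm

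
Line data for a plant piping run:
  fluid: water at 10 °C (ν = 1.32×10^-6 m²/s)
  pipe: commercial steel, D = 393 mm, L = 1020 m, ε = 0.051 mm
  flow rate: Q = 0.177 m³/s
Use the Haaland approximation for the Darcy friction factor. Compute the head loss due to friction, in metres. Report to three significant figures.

h_f ≈ 4.17 m

V = 4Q/(πD²) = 4·0.177/(π·0.393²) = 1.459 m/s
Re = VD/ν = 1.459·0.393/1.32×10^-6 = 4.34×10^5 → turbulent
ε/D = 0.051/393 = 1.30×10^-4
Haaland: f = 0.01481
h_f = f(L/D)V²/(2g) = 0.01481·(1020/0.393)·1.459²/(2·9.81) = 4.171 m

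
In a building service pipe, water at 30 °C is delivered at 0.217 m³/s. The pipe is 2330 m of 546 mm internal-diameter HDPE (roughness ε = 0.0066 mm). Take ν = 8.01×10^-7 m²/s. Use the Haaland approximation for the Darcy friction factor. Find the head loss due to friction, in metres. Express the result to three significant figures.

h_f ≈ 2.37 m

V = 4Q/(πD²) = 4·0.217/(π·0.546²) = 0.9268 m/s
Re = VD/ν = 0.9268·0.546/8.01×10^-7 = 6.32×10^5 → turbulent
ε/D = 0.0066/546 = 1.21×10^-5
Haaland: f = 0.01270
h_f = f(L/D)V²/(2g) = 0.01270·(2330/0.546)·0.9268²/(2·9.81) = 2.372 m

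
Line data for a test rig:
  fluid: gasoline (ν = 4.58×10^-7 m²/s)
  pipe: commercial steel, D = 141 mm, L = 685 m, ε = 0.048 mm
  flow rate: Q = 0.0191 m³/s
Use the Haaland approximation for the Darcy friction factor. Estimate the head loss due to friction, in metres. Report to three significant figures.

h_f ≈ 6.22 m

V = 4Q/(πD²) = 4·0.0191/(π·0.141²) = 1.223 m/s
Re = VD/ν = 1.223·0.141/4.58×10^-7 = 3.77×10^5 → turbulent
ε/D = 0.048/141 = 3.40×10^-4
Haaland: f = 0.01678
h_f = f(L/D)V²/(2g) = 0.01678·(685/0.141)·1.223²/(2·9.81) = 6.217 m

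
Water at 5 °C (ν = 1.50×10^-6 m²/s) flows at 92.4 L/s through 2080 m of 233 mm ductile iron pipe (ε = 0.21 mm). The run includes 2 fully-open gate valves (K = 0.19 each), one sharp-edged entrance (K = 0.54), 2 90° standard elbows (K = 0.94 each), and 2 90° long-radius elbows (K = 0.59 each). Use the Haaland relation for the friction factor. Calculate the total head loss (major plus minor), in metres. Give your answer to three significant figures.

H_L ≈ 43.7 m

V = 4Q/(πD²) = 2.167 m/s; V²/2g = 0.2394 m
Re = 3.37×10^5, ε/D = 9.01×10^-4 → f = 0.02000 (Haaland)
Major: h_f = f(L/D)·V²/2g = 0.02000·8927·0.2394 = 42.74 m
Minor: ΣK = 3.98; h_m = ΣK·V²/2g = 0.9526 m
Total H_L = 42.74 + 0.9526 = 43.70 m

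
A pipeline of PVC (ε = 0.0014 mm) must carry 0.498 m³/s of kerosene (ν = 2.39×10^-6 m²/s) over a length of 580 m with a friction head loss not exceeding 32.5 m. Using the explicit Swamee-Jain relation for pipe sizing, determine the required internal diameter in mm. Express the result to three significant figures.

Swamee-Jain (Type III): D = 0.66·[ε^1.25·(LQ²/(gh_f))^4.75 + ν·Q^9.4·(L/(gh_f))^5.2]^0.04
LQ²/(gh_f) = 0.4512; L/(gh_f) = 1.819
Term 1 = ε^1.25·(…)^4.75 = 1.10×10^-9; Term 2 = ν·Q^9.4·(…)^5.2 = 7.65×10^-8
D = 0.66·(1.10×10^-9 + 7.65×10^-8)^0.04 = 0.3429 m = 343 mm
Check: V = 5.39 m/s, Re = 7.74×10^5, f = 0.01221, h_f = 30.6 m ≈ 32.5 m ✓

D ≈ 343 mm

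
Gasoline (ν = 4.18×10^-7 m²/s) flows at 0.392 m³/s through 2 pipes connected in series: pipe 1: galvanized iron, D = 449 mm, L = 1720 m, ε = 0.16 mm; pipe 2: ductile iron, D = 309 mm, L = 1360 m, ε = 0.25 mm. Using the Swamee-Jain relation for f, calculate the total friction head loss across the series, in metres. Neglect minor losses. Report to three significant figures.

Pipe 1: V = 2.476 m/s, Re = 2.66×10^6, ε/D = 3.56×10^-4, f = 0.01582, h_1 = f(L/D)V²/2g = 18.93 m
Pipe 2: V = 5.227 m/s, Re = 3.86×10^6, ε/D = 8.09×10^-4, f = 0.01880, h_2 = f(L/D)V²/2g = 115.2 m
Series → Q common, losses add: H = Σh = 134.1 m

H ≈ 134 m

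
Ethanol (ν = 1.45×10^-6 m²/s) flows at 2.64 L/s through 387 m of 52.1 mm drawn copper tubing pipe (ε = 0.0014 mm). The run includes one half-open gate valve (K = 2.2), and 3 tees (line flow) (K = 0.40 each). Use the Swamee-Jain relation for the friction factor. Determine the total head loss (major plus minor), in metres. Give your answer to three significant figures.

V = 4Q/(πD²) = 1.238 m/s; V²/2g = 0.07816 m
Re = 4.45×10^4, ε/D = 2.69×10^-5 → f = 0.02142 (Swamee-Jain)
Major: h_f = f(L/D)·V²/2g = 0.02142·7428·0.07816 = 12.44 m
Minor: ΣK = 3.40; h_m = ΣK·V²/2g = 0.2657 m
Total H_L = 12.44 + 0.2657 = 12.70 m

H_L ≈ 12.7 m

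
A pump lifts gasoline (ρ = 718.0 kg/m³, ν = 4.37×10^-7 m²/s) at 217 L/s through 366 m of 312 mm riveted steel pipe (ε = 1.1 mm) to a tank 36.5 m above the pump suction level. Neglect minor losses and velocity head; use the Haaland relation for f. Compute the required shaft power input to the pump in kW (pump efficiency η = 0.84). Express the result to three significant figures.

P_shaft ≈ 90.5 kW

V = 4Q/(πD²) = 2.838 m/s; Re = 2.03×10^6; ε/D = 0.00353; f = 0.02750
h_f = f(L/D)V²/2g = 13.25 m
Total head H = z + h_f = 36.5 + 13.25 = 49.75 m
P_hyd = ρgQH = 718.0·9.81·0.217·49.75 = 76.04 kW
P_shaft = P_hyd/η = 76.04/0.84 = 90.52 kW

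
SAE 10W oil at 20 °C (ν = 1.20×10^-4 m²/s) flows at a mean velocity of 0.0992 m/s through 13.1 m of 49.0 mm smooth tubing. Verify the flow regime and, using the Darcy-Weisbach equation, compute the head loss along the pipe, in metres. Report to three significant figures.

Re = VD/ν = 0.0992·0.04900/1.20×10^-4 = 40.5 → laminar (Re < 2300)
f = 64/Re = 1.580
h_f = f(L/D)V²/(2g) = 1.580·(13.1/0.04900)·0.0992²/(2·9.81) = 0.2119 m

h_f ≈ 0.212 m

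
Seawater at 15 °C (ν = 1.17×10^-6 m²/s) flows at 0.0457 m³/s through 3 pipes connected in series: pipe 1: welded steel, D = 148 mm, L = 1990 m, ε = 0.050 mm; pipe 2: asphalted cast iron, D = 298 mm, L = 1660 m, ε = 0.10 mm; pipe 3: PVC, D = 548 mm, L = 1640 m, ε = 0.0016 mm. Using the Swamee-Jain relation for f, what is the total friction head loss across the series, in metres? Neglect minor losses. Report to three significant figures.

Pipe 1: V = 2.656 m/s, Re = 3.36×10^5, ε/D = 3.38×10^-4, f = 0.01716, h_1 = f(L/D)V²/2g = 82.97 m
Pipe 2: V = 0.6552 m/s, Re = 1.67×10^5, ε/D = 3.36×10^-4, f = 0.01838, h_2 = f(L/D)V²/2g = 2.241 m
Pipe 3: V = 0.1938 m/s, Re = 9.08×10^4, ε/D = 2.92×10^-6, f = 0.01825, h_3 = f(L/D)V²/2g = 0.1045 m
Series → Q common, losses add: H = Σh = 85.31 m

H ≈ 85.3 m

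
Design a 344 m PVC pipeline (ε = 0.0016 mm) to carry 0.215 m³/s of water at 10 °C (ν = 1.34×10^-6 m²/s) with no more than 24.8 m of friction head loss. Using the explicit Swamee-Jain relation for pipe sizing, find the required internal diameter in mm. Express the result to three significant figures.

Swamee-Jain (Type III): D = 0.66·[ε^1.25·(LQ²/(gh_f))^4.75 + ν·Q^9.4·(L/(gh_f))^5.2]^0.04
LQ²/(gh_f) = 0.06536; L/(gh_f) = 1.414
Term 1 = ε^1.25·(…)^4.75 = 1.34×10^-13; Term 2 = ν·Q^9.4·(…)^5.2 = 4.31×10^-12
D = 0.66·(1.34×10^-13 + 4.31×10^-12)^0.04 = 0.2320 m = 232 mm
Check: V = 5.09 m/s, Re = 8.81×10^5, f = 0.01202, h_f = 23.5 m ≈ 24.8 m ✓

D ≈ 232 mm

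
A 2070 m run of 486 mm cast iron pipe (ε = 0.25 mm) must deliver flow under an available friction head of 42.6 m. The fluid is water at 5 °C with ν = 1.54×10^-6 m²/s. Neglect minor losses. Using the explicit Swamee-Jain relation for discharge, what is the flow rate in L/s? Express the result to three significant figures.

Swamee-Jain (Type II): Q = -0.965·√(gD⁵h_f/L)·ln[ε/(3.7D) + √(3.17ν²L/(gD³h_f))]
√(gD⁵h_f/L) = √(9.81·0.486⁵·42.6/2070) = 0.07399
ε/(3.7D) = 1.39×10^-4; √(3.17ν²L/(gD³h_f)) = 1.80×10^-5
Q = -0.965·0.07399·ln(1.570×10^-4) = 0.6254 m³/s
Check: V = 3.37 m/s, Re = 1.06×10^6, f = 0.01737, h_f = 42.8 m ≈ 42.6 m ✓

Q ≈ 625 L/s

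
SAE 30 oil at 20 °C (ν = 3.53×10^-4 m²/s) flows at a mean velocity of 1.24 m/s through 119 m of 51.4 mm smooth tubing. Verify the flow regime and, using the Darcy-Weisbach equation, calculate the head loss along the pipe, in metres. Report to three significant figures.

h_f ≈ 64.3 m

Re = VD/ν = 1.24·0.05140/3.53×10^-4 = 181 → laminar (Re < 2300)
f = 64/Re = 0.3545
h_f = f(L/D)V²/(2g) = 0.3545·(119/0.05140)·1.24²/(2·9.81) = 64.31 m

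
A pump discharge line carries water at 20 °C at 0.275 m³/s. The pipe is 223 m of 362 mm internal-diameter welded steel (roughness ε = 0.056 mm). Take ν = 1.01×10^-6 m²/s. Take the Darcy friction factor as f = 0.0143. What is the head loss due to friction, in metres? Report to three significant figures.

V = 4Q/(πD²) = 4·0.275/(π·0.362²) = 2.672 m/s
h_f = f(L/D)V²/(2g) = 0.01430·(223/0.362)·2.672²/(2·9.81) = 3.205 m

h_f ≈ 3.21 m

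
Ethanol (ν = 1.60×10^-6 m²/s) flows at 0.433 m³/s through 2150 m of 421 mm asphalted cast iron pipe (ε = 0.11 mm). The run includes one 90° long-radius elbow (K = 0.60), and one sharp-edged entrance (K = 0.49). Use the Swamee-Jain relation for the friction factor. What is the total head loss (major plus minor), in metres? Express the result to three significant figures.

H_L ≈ 39.7 m

V = 4Q/(πD²) = 3.111 m/s; V²/2g = 0.4931 m
Re = 8.18×10^5, ε/D = 2.61×10^-4 → f = 0.01556 (Swamee-Jain)
Major: h_f = f(L/D)·V²/2g = 0.01556·5107·0.4931 = 39.18 m
Minor: ΣK = 1.09; h_m = ΣK·V²/2g = 0.5375 m
Total H_L = 39.18 + 0.5375 = 39.71 m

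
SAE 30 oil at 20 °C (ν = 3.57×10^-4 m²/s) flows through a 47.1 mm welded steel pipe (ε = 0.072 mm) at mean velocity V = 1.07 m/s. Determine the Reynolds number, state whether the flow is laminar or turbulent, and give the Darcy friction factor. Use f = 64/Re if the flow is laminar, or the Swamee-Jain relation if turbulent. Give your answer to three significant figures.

Re ≈ 141; laminar; f = 64/Re ≈ 0.453

Re = VD/ν = 1.070·0.0471/3.57×10^-4 = 141
Re < 2300 → laminar → f = 64/Re = 0.4534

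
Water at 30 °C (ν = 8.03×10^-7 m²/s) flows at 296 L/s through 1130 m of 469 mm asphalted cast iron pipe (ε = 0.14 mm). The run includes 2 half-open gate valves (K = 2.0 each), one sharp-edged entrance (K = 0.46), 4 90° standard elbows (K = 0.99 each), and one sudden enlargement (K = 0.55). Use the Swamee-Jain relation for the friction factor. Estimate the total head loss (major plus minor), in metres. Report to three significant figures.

H_L ≈ 7.02 m

V = 4Q/(πD²) = 1.713 m/s; V²/2g = 0.1496 m
Re = 1.00×10^6, ε/D = 2.99×10^-4 → f = 0.01574 (Swamee-Jain)
Major: h_f = f(L/D)·V²/2g = 0.01574·2409·0.1496 = 5.675 m
Minor: ΣK = 8.97; h_m = ΣK·V²/2g = 1.342 m
Total H_L = 5.675 + 1.342 = 7.018 m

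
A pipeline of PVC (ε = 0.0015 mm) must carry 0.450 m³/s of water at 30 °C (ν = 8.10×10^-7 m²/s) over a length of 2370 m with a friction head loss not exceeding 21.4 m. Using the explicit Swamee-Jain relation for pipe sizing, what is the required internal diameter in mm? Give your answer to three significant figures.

Swamee-Jain (Type III): D = 0.66·[ε^1.25·(LQ²/(gh_f))^4.75 + ν·Q^9.4·(L/(gh_f))^5.2]^0.04
LQ²/(gh_f) = 2.286; L/(gh_f) = 11.29
Term 1 = ε^1.25·(…)^4.75 = 2.67×10^-6; Term 2 = ν·Q^9.4·(…)^5.2 = 1.33×10^-4
D = 0.66·(2.67×10^-6 + 1.33×10^-4)^0.04 = 0.4622 m = 462 mm
Check: V = 2.68 m/s, Re = 1.53×10^6, f = 0.01092, h_f = 20.5 m ≈ 21.4 m ✓

D ≈ 462 mm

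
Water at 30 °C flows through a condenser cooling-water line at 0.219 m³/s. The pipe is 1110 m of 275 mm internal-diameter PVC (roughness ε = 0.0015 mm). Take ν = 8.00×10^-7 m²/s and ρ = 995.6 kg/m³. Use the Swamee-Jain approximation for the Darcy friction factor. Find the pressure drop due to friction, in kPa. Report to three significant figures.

Δp ≈ 309 kPa

V = 4Q/(πD²) = 4·0.219/(π·0.275²) = 3.687 m/s
Re = VD/ν = 3.687·0.275/8.00×10^-7 = 1.27×10^6 → turbulent
ε/D = 0.0015/275 = 5.45×10^-6
Swamee-Jain: f = 0.01132
h_f = f(L/D)V²/(2g) = 0.01132·(1110/0.275)·3.687²/(2·9.81) = 31.65 m
Δp = ρg·h_f = 995.6·9.81·31.65 = 309.1 kPa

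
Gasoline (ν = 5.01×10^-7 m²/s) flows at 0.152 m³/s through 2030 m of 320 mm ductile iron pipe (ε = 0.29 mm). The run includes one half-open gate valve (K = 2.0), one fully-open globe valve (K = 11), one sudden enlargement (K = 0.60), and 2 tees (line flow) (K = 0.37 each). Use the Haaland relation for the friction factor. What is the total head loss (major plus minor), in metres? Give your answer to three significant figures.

V = 4Q/(πD²) = 1.890 m/s; V²/2g = 0.1821 m
Re = 1.21×10^6, ε/D = 9.06×10^-4 → f = 0.01945 (Haaland)
Major: h_f = f(L/D)·V²/2g = 0.01945·6344·0.1821 = 22.46 m
Minor: ΣK = 14.3; h_m = ΣK·V²/2g = 2.611 m
Total H_L = 22.46 + 2.611 = 25.07 m

H_L ≈ 25.1 m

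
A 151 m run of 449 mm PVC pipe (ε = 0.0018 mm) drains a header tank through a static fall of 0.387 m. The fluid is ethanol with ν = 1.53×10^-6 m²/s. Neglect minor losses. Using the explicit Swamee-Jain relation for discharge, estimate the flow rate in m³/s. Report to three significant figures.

Swamee-Jain (Type II): Q = -0.965·√(gD⁵h_f/L)·ln[ε/(3.7D) + √(3.17ν²L/(gD³h_f))]
√(gD⁵h_f/L) = √(9.81·0.449⁵·0.387/151) = 0.02142
ε/(3.7D) = 1.08×10^-6; √(3.17ν²L/(gD³h_f)) = 5.71×10^-5
Q = -0.965·0.02142·ln(5.819×10^-5) = 0.2016 m³/s
Check: V = 1.27 m/s, Re = 3.74×10^5, f = 0.01385, h_f = 0.385 m ≈ 0.387 m ✓

Q ≈ 0.202 m³/s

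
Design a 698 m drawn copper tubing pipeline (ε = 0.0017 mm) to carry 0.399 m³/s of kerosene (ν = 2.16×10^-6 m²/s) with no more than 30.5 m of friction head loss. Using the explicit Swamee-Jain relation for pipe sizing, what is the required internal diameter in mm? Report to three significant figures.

D ≈ 331 mm

Swamee-Jain (Type III): D = 0.66·[ε^1.25·(LQ²/(gh_f))^4.75 + ν·Q^9.4·(L/(gh_f))^5.2]^0.04
LQ²/(gh_f) = 0.3714; L/(gh_f) = 2.333
Term 1 = ε^1.25·(…)^4.75 = 5.56×10^-10; Term 2 = ν·Q^9.4·(…)^5.2 = 3.14×10^-8
D = 0.66·(5.56×10^-10 + 3.14×10^-8)^0.04 = 0.3309 m = 331 mm
Check: V = 4.64 m/s, Re = 7.11×10^5, f = 0.01241, h_f = 28.7 m ≈ 30.5 m ✓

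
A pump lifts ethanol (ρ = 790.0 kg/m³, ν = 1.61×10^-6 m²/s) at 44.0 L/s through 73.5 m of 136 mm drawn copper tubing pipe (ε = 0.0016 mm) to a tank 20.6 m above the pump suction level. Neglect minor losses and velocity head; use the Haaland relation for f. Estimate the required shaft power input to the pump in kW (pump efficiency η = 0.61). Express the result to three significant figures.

V = 4Q/(πD²) = 3.029 m/s; Re = 2.56×10^5; ε/D = 1.18×10^-5; f = 0.01487
h_f = f(L/D)V²/2g = 3.757 m
Total head H = z + h_f = 20.6 + 3.757 = 24.36 m
P_hyd = ρgQH = 790.0·9.81·0.0440·24.36 = 8.305 kW
P_shaft = P_hyd/η = 8.305/0.61 = 13.62 kW

P_shaft ≈ 13.6 kW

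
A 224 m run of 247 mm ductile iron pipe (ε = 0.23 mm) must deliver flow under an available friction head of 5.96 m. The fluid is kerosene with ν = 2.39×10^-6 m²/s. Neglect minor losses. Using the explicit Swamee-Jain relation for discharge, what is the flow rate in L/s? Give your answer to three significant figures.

Q ≈ 120 L/s

Swamee-Jain (Type II): Q = -0.965·√(gD⁵h_f/L)·ln[ε/(3.7D) + √(3.17ν²L/(gD³h_f))]
√(gD⁵h_f/L) = √(9.81·0.247⁵·5.96/224) = 0.01549
ε/(3.7D) = 2.52×10^-4; √(3.17ν²L/(gD³h_f)) = 6.78×10^-5
Q = -0.965·0.01549·ln(3.195×10^-4) = 0.1203 m³/s
Check: V = 2.51 m/s, Re = 2.60×10^5, f = 0.02060, h_f = 6.00 m ≈ 5.96 m ✓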